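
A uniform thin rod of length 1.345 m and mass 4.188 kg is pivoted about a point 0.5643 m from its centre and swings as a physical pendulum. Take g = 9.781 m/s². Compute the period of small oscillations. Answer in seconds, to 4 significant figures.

1.832 s

For a physical pendulum T = 2π√(I/(mgd)), with d = 0.56430 m from pivot to centre of mass.
I_cm = mL²/12 = 4.188 × 1.345²/12 = 0.63135 kg·m²; I = I_cm + md² = 0.63135 + 4.188 × 0.56430² = 1.9650 kg·m².
T = 2π√(1.9650/(4.188 × 9.781 × 0.56430)) = 1.832 s.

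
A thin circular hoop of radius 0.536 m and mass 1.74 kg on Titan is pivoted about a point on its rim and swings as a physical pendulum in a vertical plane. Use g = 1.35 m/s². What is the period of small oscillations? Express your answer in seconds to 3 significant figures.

I_cm = mr² = 0.4999 kg·m². The pivot is at distance d = 0.536 m from the centre of mass.
By the parallel-axis theorem, I = I_cm + md² = 0.4999 + 0.4999 = 0.9998 kg·m².
T = 2π√(I/(mgd)) = 2π√(0.9998/(1.74 × 1.35 × 0.536)) = 5.60 s.

5.60 s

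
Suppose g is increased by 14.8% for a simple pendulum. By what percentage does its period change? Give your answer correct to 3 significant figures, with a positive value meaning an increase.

-6.67%

T ∝ 1/√g, so T'/T = 1/√(1.148) = 0.9333.
Percentage change in T = (0.9333 − 1) × 100% = -6.67%.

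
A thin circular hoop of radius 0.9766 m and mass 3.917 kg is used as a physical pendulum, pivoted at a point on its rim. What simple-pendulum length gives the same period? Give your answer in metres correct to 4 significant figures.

1.953 m

The equivalent simple-pendulum length is L_eq = I/(md), where I is about the pivot and d = 0.97660 m.
I_cm = mR² = 3.7358 kg·m², so I = I_cm + md² = 3.7358 + 3.7358 = 7.4717 kg·m².
L_eq = 7.4717/(3.917 × 0.97660) = 1.953 m.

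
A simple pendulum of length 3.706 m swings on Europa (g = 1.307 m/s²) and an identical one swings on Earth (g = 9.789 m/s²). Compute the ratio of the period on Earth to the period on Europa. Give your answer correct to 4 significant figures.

0.3654

T ∝ 1/√g, so T₂/T₁ = √(g₁/g₂) = √(1.307/9.789) = 0.3654.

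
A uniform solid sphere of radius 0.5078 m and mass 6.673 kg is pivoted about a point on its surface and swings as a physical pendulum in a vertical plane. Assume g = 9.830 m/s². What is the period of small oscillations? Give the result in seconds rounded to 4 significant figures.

1.690 s

I_cm = (2/5)mr² = 0.68828 kg·m². The pivot is at distance d = 0.5078 m from the centre of mass.
By the parallel-axis theorem, I = I_cm + md² = 0.68828 + 1.7207 = 2.4090 kg·m².
T = 2π√(I/(mgd)) = 2π√(2.4090/(6.673 × 9.830 × 0.5078)) = 1.690 s.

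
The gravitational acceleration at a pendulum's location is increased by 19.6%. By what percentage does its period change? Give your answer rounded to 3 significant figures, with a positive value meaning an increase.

T ∝ 1/√g, so T'/T = 1/√(1.196) = 0.9144.
Percentage change in T = (0.9144 − 1) × 100% = -8.56%.

-8.56%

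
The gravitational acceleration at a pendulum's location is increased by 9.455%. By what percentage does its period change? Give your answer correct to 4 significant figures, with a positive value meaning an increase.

-4.417%

T ∝ 1/√g, so T'/T = 1/√(1.0945) = 0.95583.
Percentage change in T = (0.95583 − 1) × 100% = -4.417%.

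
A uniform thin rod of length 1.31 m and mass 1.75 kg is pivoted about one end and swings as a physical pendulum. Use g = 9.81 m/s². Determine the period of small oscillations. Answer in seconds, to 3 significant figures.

For a physical pendulum T = 2π√(I/(mgd)), with d = 0.6550 m from pivot to centre of mass.
I_cm = mL²/12 = 1.75 × 1.31²/12 = 0.2503 kg·m²; I = I_cm + md² = 0.2503 + 1.75 × 0.6550² = 1.001 kg·m².
T = 2π√(1.001/(1.75 × 9.81 × 0.6550)) = 1.87 s.

1.87 s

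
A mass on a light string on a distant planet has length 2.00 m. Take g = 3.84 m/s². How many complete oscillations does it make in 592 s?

T = 2π√(L/g) = 2π√(2.00/3.84) = 4.534 s.
Number of complete oscillations = ⌊592/4.534⌋ = ⌊130.6⌋ = 130.

130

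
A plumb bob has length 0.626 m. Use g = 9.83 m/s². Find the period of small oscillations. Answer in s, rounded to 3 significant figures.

1.59 s

T = 2π√(L/g) = 2π√(0.626/9.83) = 2π × 0.2524 = 1.59 s.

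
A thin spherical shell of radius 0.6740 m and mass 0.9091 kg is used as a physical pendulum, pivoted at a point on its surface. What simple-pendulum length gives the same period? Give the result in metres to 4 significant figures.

1.123 m

The equivalent simple-pendulum length is L_eq = I/(md), where I is about the pivot and d = 0.67400 m.
I_cm = (2/3)mR² = 0.27532 kg·m², so I = I_cm + md² = 0.27532 + 0.41298 = 0.68830 kg·m².
L_eq = 0.68830/(0.9091 × 0.67400) = 1.123 m.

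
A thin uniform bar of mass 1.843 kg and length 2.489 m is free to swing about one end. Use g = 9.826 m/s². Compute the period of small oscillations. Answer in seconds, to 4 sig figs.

2.582 s

For a physical pendulum T = 2π√(I/(mgd)), with d = 1.2445 m from pivot to centre of mass.
I_cm = mL²/12 = 1.843 × 2.489²/12 = 0.95147 kg·m²; I = I_cm + md² = 0.95147 + 1.843 × 1.2445² = 3.8059 kg·m².
T = 2π√(3.8059/(1.843 × 9.826 × 1.2445)) = 2.582 s.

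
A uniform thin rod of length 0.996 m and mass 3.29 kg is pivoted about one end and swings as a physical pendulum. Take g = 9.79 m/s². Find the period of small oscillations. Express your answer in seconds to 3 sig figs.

For a physical pendulum T = 2π√(I/(mgd)), with d = 0.4980 m from pivot to centre of mass.
I_cm = mL²/12 = 3.29 × 0.996²/12 = 0.2720 kg·m²; I = I_cm + md² = 0.2720 + 3.29 × 0.4980² = 1.088 kg·m².
T = 2π√(1.088/(3.29 × 9.79 × 0.4980)) = 1.64 s.

1.64 s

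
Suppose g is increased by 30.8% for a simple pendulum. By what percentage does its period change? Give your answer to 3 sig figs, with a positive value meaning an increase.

T ∝ 1/√g, so T'/T = 1/√(1.308) = 0.8744.
Percentage change in T = (0.8744 − 1) × 100% = -12.6%.

-12.6%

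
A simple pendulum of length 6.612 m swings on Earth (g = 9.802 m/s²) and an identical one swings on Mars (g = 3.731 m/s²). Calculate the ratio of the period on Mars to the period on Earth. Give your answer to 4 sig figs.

T ∝ 1/√g, so T₂/T₁ = √(g₁/g₂) = √(9.802/3.731) = 1.621.

1.621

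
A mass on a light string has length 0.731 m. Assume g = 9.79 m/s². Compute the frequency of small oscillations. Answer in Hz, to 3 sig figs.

0.582 Hz

T = 2π√(L/g) = 2π√(0.731/9.79) = 1.717 s, so f = 1/T = 0.582 Hz.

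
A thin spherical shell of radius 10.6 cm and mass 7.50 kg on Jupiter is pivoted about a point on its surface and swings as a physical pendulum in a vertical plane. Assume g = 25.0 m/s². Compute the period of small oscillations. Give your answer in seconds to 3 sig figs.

0.528 s

I_cm = (2/3)mr² = 0.05618 kg·m². The pivot is at distance d = 0.106 m from the centre of mass.
By the parallel-axis theorem, I = I_cm + md² = 0.05618 + 0.08427 = 0.1404 kg·m².
T = 2π√(I/(mgd)) = 2π√(0.1404/(7.50 × 25.0 × 0.106)) = 0.528 s.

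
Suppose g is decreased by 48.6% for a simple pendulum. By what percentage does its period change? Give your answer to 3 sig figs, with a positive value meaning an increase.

39.5%

T ∝ 1/√g, so T'/T = 1/√(0.5140) = 1.395.
Percentage change in T = (1.395 − 1) × 100% = 39.5%.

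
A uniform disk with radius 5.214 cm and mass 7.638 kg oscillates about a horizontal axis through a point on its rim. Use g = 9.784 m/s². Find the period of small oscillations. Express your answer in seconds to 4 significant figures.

0.5618 s

I_cm = ½mr² = 0.010382 kg·m². The pivot is at distance d = 0.05214 m from the centre of mass.
By the parallel-axis theorem, I = I_cm + md² = 0.010382 + 0.020765 = 0.031147 kg·m².
T = 2π√(I/(mgd)) = 2π√(0.031147/(7.638 × 9.784 × 0.05214)) = 0.5618 s.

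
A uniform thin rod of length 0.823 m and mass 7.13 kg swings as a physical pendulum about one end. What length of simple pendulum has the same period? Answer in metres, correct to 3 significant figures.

0.549 m

The equivalent simple-pendulum length is L_eq = I/(md), where I is about the pivot and d = 0.4115 m.
I_cm = (1/12)mL² = 0.4024 kg·m², so I = I_cm + md² = 0.4024 + 1.207 = 1.610 kg·m².
L_eq = 1.610/(7.13 × 0.4115) = 0.549 m.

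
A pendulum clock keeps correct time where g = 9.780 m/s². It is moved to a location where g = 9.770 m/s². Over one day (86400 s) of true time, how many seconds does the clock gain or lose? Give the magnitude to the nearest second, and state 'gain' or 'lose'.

The clock's period scales as T ∝ 1/√g, so T'/T = √(9.780/9.770) = 1.00051.
In 86400 s of true time the clock registers 86400/1.00051 = 86355.8 s, so it loses 44 s.

lose 44 s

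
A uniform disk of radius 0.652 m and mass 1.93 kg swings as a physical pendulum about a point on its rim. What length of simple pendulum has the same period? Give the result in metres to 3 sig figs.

The equivalent simple-pendulum length is L_eq = I/(md), where I is about the pivot and d = 0.6520 m.
I_cm = ½mR² = 0.4102 kg·m², so I = I_cm + md² = 0.4102 + 0.8205 = 1.231 kg·m².
L_eq = 1.231/(1.93 × 0.6520) = 0.978 m.

0.978 m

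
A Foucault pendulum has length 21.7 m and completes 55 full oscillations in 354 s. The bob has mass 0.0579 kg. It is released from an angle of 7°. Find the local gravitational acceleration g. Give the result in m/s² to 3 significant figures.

T = 354/55 = 6.436 s.
From T = 2π√(L/g), g = 4π²L/T² = 4π² × 21.7/6.436² = 20.7 m/s².

20.7 m/s²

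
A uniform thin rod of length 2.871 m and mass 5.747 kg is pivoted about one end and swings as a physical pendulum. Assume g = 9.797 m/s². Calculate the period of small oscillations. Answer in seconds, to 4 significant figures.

2.777 s

For a physical pendulum T = 2π√(I/(mgd)), with d = 1.4355 m from pivot to centre of mass.
I_cm = mL²/12 = 5.747 × 2.871²/12 = 3.9475 kg·m²; I = I_cm + md² = 3.9475 + 5.747 × 1.4355² = 15.790 kg·m².
T = 2π√(15.790/(5.747 × 9.797 × 1.4355)) = 2.777 s.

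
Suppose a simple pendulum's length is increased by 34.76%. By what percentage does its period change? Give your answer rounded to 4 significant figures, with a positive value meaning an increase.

16.09%

T ∝ √L, so T'/T = √(1.3476) = 1.1609.
Percentage change in T = (1.1609 − 1) × 100% = 16.09%.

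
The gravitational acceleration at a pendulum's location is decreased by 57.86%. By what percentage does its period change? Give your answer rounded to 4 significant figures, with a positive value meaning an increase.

T ∝ 1/√g, so T'/T = 1/√(0.42140) = 1.5405.
Percentage change in T = (1.5405 − 1) × 100% = 54.05%.

54.05%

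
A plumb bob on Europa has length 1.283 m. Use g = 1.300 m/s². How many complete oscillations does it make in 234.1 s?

T = 2π√(L/g) = 2π√(1.283/1.300) = 6.2420 s.
Number of complete oscillations = ⌊234.1/6.2420⌋ = ⌊37.504⌋ = 37.

37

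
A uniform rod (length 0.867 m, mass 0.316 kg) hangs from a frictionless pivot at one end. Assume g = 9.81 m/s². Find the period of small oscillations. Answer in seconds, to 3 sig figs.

1.53 s

For a physical pendulum T = 2π√(I/(mgd)), with d = 0.4335 m from pivot to centre of mass.
I_cm = mL²/12 = 0.316 × 0.867²/12 = 0.01979 kg·m²; I = I_cm + md² = 0.01979 + 0.316 × 0.4335² = 0.07918 kg·m².
T = 2π√(0.07918/(0.316 × 9.81 × 0.4335)) = 1.53 s.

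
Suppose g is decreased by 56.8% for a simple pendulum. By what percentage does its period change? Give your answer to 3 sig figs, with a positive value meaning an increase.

T ∝ 1/√g, so T'/T = 1/√(0.4320) = 1.521.
Percentage change in T = (1.521 − 1) × 100% = 52.1%.

52.1%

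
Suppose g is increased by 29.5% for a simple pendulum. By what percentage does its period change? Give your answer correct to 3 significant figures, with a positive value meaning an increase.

-12.1%

T ∝ 1/√g, so T'/T = 1/√(1.295) = 0.8787.
Percentage change in T = (0.8787 − 1) × 100% = -12.1%.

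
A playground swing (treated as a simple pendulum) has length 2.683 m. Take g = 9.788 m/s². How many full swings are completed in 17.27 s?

T = 2π√(L/g) = 2π√(2.683/9.788) = 3.2896 s.
Number of complete oscillations = ⌊17.27/3.2896⌋ = ⌊5.2499⌋ = 5.

5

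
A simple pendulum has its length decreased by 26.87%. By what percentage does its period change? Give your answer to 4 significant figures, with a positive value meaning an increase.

T ∝ √L, so T'/T = √(0.73130) = 0.85516.
Percentage change in T = (0.85516 − 1) × 100% = -14.48%.

-14.48%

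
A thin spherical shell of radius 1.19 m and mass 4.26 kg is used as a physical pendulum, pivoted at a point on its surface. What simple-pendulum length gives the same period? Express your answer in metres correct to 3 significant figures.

1.98 m

The equivalent simple-pendulum length is L_eq = I/(md), where I is about the pivot and d = 1.190 m.
I_cm = (2/3)mR² = 4.022 kg·m², so I = I_cm + md² = 4.022 + 6.033 = 10.05 kg·m².
L_eq = 10.05/(4.26 × 1.190) = 1.98 m.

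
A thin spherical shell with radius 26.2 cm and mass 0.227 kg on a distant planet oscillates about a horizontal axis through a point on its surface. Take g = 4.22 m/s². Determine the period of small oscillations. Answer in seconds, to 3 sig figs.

2.02 s

I_cm = (2/3)mr² = 0.01039 kg·m². The pivot is at distance d = 0.262 m from the centre of mass.
By the parallel-axis theorem, I = I_cm + md² = 0.01039 + 0.01558 = 0.02597 kg·m².
T = 2π√(I/(mgd)) = 2π√(0.02597/(0.227 × 4.22 × 0.262)) = 2.02 s.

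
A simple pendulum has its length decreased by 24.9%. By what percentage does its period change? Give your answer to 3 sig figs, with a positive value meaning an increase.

-13.3%

T ∝ √L, so T'/T = √(0.7510) = 0.8666.
Percentage change in T = (0.8666 − 1) × 100% = -13.3%.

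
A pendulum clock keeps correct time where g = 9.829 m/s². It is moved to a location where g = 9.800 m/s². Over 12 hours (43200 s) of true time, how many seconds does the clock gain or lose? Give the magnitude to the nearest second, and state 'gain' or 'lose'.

lose 64 s

The clock's period scales as T ∝ 1/√g, so T'/T = √(9.829/9.800) = 1.00148.
In 43200 s of true time the clock registers 43200/1.00148 = 43136.2 s, so it loses 64 s.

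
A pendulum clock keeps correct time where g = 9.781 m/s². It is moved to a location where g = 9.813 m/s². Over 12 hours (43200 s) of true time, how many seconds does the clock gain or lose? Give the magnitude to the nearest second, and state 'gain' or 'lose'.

The clock's period scales as T ∝ 1/√g, so T'/T = √(9.781/9.813) = 0.998368.
In 43200 s of true time the clock registers 43200/0.998368 = 43270.6 s, so it gains 71 s.

gain 71 s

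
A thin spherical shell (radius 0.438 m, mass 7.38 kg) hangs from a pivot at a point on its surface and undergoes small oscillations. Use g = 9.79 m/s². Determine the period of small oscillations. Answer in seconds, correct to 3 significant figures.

1.72 s

I_cm = (2/3)mr² = 0.9439 kg·m². The pivot is at distance d = 0.438 m from the centre of mass.
By the parallel-axis theorem, I = I_cm + md² = 0.9439 + 1.416 = 2.360 kg·m².
T = 2π√(I/(mgd)) = 2π√(2.360/(7.38 × 9.79 × 0.438)) = 1.72 s.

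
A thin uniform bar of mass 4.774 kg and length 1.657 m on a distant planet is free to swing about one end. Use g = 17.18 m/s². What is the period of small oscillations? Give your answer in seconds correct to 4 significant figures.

For a physical pendulum T = 2π√(I/(mgd)), with d = 0.82850 m from pivot to centre of mass.
I_cm = mL²/12 = 4.774 × 1.657²/12 = 1.0923 kg·m²; I = I_cm + md² = 1.0923 + 4.774 × 0.82850² = 4.3692 kg·m².
T = 2π√(4.3692/(4.774 × 17.18 × 0.82850)) = 1.593 s.

1.593 s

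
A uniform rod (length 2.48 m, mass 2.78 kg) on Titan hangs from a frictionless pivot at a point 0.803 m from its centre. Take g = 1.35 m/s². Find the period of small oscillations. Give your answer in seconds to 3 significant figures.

For a physical pendulum T = 2π√(I/(mgd)), with d = 0.8030 m from pivot to centre of mass.
I_cm = mL²/12 = 2.78 × 2.48²/12 = 1.425 kg·m²; I = I_cm + md² = 1.425 + 2.78 × 0.8030² = 3.217 kg·m².
T = 2π√(3.217/(2.78 × 1.35 × 0.8030)) = 6.49 s.

6.49 s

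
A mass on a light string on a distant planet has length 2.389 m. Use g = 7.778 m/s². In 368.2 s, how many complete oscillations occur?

105

T = 2π√(L/g) = 2π√(2.389/7.778) = 3.4822 s.
Number of complete oscillations = ⌊368.2/3.4822⌋ = ⌊105.74⌋ = 105.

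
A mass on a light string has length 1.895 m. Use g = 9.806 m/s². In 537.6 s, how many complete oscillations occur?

T = 2π√(L/g) = 2π√(1.895/9.806) = 2.7621 s.
Number of complete oscillations = ⌊537.6/2.7621⌋ = ⌊194.63⌋ = 194.

194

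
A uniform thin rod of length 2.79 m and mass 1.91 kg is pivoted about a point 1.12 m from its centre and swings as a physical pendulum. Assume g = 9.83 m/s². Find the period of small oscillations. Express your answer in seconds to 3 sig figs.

For a physical pendulum T = 2π√(I/(mgd)), with d = 1.120 m from pivot to centre of mass.
I_cm = mL²/12 = 1.91 × 2.79²/12 = 1.239 kg·m²; I = I_cm + md² = 1.239 + 1.91 × 1.120² = 3.635 kg·m².
T = 2π√(3.635/(1.91 × 9.83 × 1.120)) = 2.61 s.

2.61 s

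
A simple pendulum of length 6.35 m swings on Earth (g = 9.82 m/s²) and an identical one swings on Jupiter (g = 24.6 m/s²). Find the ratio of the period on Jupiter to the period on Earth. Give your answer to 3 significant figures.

T ∝ 1/√g, so T₂/T₁ = √(g₁/g₂) = √(9.82/24.6) = 0.632.

0.632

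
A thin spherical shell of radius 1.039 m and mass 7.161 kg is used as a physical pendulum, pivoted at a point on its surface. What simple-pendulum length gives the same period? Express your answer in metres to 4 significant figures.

The equivalent simple-pendulum length is L_eq = I/(md), where I is about the pivot and d = 1.0390 m.
I_cm = (2/3)mR² = 5.1536 kg·m², so I = I_cm + md² = 5.1536 + 7.7304 = 12.884 kg·m².
L_eq = 12.884/(7.161 × 1.0390) = 1.732 m.

1.732 m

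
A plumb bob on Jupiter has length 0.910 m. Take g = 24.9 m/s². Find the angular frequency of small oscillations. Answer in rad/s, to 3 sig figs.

5.23 rad/s

ω = √(g/L) = √(24.9/0.910) = 5.23 rad/s.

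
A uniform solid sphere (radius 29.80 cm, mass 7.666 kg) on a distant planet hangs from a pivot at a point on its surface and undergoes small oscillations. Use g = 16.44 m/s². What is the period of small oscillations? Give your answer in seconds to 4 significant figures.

1.001 s

I_cm = (2/5)mr² = 0.27231 kg·m². The pivot is at distance d = 0.2980 m from the centre of mass.
By the parallel-axis theorem, I = I_cm + md² = 0.27231 + 0.68077 = 0.95308 kg·m².
T = 2π√(I/(mgd)) = 2π√(0.95308/(7.666 × 16.44 × 0.2980)) = 1.001 s.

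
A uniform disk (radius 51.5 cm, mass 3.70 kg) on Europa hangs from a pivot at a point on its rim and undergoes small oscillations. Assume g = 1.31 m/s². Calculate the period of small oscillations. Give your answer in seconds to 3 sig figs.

4.82 s

I_cm = ½mr² = 0.4907 kg·m². The pivot is at distance d = 0.515 m from the centre of mass.
By the parallel-axis theorem, I = I_cm + md² = 0.4907 + 0.9813 = 1.472 kg·m².
T = 2π√(I/(mgd)) = 2π√(1.472/(3.70 × 1.31 × 0.515)) = 4.82 s.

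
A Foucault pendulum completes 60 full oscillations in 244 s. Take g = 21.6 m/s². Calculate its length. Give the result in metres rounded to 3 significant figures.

9.05 m

T = 244/60 = 4.067 s.
From T = 2π√(L/g), L = gT²/(4π²) = 21.6 × 4.067²/(4π²) = 9.05 m.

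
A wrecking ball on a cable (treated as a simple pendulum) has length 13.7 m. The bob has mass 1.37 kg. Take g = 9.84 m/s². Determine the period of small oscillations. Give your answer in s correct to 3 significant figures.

T = 2π√(L/g) = 2π√(13.7/9.84) = 2π × 1.180 = 7.41 s.

7.41 s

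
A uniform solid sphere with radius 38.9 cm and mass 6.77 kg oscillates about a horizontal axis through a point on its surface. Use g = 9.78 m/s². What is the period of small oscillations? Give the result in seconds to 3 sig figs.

1.48 s

I_cm = (2/5)mr² = 0.4098 kg·m². The pivot is at distance d = 0.389 m from the centre of mass.
By the parallel-axis theorem, I = I_cm + md² = 0.4098 + 1.024 = 1.434 kg·m².
T = 2π√(I/(mgd)) = 2π√(1.434/(6.77 × 9.78 × 0.389)) = 1.48 s.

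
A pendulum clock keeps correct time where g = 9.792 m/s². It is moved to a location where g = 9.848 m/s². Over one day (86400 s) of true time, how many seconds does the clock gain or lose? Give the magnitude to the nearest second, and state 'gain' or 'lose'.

The clock's period scales as T ∝ 1/√g, so T'/T = √(9.792/9.848) = 0.997153.
In 86400 s of true time the clock registers 86400/0.997153 = 86646.7 s, so it gains 247 s.

gain 247 s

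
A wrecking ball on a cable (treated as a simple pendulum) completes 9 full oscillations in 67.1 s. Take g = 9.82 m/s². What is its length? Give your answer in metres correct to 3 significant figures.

T = 67.1/9 = 7.456 s.
From T = 2π√(L/g), L = gT²/(4π²) = 9.82 × 7.456²/(4π²) = 13.8 m.

13.8 m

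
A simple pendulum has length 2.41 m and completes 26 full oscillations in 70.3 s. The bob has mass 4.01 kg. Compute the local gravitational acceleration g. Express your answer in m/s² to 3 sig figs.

13.0 m/s²

T = 70.3/26 = 2.704 s.
From T = 2π√(L/g), g = 4π²L/T² = 4π² × 2.41/2.704² = 13.0 m/s².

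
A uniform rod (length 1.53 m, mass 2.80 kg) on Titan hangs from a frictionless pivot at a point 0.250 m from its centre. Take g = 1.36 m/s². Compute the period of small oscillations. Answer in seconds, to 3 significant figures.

For a physical pendulum T = 2π√(I/(mgd)), with d = 0.2500 m from pivot to centre of mass.
I_cm = mL²/12 = 2.80 × 1.53²/12 = 0.5462 kg·m²; I = I_cm + md² = 0.5462 + 2.80 × 0.2500² = 0.7212 kg·m².
T = 2π√(0.7212/(2.80 × 1.36 × 0.2500)) = 5.47 s.

5.47 s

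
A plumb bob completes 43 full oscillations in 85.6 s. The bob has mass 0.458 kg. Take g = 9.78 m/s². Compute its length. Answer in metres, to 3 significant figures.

0.982 m

T = 85.6/43 = 1.991 s.
From T = 2π√(L/g), L = gT²/(4π²) = 9.78 × 1.991²/(4π²) = 0.982 m.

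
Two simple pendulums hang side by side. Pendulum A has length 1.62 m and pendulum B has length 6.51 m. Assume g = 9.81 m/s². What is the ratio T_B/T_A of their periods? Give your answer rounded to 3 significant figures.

2.00

T ∝ √L, so T_B/T_A = √(L_B/L_A) = √(6.51/1.62) = 2.00.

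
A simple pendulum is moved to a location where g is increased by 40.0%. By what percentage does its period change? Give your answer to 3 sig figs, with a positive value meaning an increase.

-15.5%

T ∝ 1/√g, so T'/T = 1/√(1.400) = 0.8452.
Percentage change in T = (0.8452 − 1) × 100% = -15.5%.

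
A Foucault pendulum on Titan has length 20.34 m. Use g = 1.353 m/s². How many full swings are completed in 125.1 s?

T = 2π√(L/g) = 2π√(20.34/1.353) = 24.362 s.
Number of complete oscillations = ⌊125.1/24.362⌋ = ⌊5.1351⌋ = 5.

5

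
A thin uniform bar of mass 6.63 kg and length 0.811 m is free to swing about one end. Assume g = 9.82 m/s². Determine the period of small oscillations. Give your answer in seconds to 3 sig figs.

For a physical pendulum T = 2π√(I/(mgd)), with d = 0.4055 m from pivot to centre of mass.
I_cm = mL²/12 = 6.63 × 0.811²/12 = 0.3634 kg·m²; I = I_cm + md² = 0.3634 + 6.63 × 0.4055² = 1.454 kg·m².
T = 2π√(1.454/(6.63 × 9.82 × 0.4055)) = 1.47 s.

1.47 s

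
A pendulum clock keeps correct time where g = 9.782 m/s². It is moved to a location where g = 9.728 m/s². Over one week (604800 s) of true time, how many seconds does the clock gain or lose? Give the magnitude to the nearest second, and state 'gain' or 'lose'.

The clock's period scales as T ∝ 1/√g, so T'/T = √(9.782/9.728) = 1.00277.
In 604800 s of true time the clock registers 604800/1.00277 = 603128.3 s, so it loses 1672 s.

lose 1672 s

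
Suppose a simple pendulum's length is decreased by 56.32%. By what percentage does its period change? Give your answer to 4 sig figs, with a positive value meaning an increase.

-33.91%

T ∝ √L, so T'/T = √(0.43680) = 0.66091.
Percentage change in T = (0.66091 − 1) × 100% = -33.91%.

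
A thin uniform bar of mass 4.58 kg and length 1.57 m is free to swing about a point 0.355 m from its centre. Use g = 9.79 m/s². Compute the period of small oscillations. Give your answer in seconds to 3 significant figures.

For a physical pendulum T = 2π√(I/(mgd)), with d = 0.3550 m from pivot to centre of mass.
I_cm = mL²/12 = 4.58 × 1.57²/12 = 0.9408 kg·m²; I = I_cm + md² = 0.9408 + 4.58 × 0.3550² = 1.518 kg·m².
T = 2π√(1.518/(4.58 × 9.79 × 0.3550)) = 1.94 s.

1.94 s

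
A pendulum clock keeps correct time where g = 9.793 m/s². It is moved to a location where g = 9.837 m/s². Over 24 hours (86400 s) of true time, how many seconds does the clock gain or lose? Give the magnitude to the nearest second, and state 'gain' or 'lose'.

gain 194 s

The clock's period scales as T ∝ 1/√g, so T'/T = √(9.793/9.837) = 0.997761.
In 86400 s of true time the clock registers 86400/0.997761 = 86593.9 s, so it gains 194 s.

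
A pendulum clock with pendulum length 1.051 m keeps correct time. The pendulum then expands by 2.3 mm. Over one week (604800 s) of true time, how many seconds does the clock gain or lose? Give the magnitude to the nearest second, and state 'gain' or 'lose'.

lose 661 s

T ∝ √L, so T'/T = √(1.05330/1.051) = 1.00109.
In 604800 s of true time the clock registers 604800/1.00109 = 604139.3 s, so it loses 661 s.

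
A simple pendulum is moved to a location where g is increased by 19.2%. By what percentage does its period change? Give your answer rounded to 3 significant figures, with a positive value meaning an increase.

T ∝ 1/√g, so T'/T = 1/√(1.192) = 0.9159.
Percentage change in T = (0.9159 − 1) × 100% = -8.41%.

-8.41%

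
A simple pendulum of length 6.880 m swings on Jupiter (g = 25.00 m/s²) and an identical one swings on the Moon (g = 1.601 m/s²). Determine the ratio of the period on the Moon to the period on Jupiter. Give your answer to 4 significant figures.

T ∝ 1/√g, so T₂/T₁ = √(g₁/g₂) = √(25.00/1.601) = 3.952.

3.952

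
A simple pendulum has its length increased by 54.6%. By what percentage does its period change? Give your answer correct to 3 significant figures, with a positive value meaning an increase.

T ∝ √L, so T'/T = √(1.546) = 1.243.
Percentage change in T = (1.243 − 1) × 100% = 24.3%.

24.3%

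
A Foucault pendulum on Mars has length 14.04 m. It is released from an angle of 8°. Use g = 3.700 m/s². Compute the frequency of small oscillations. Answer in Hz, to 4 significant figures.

0.08170 Hz

T = 2π√(L/g) = 2π√(14.04/3.700) = 12.239 s, so f = 1/T = 0.08170 Hz.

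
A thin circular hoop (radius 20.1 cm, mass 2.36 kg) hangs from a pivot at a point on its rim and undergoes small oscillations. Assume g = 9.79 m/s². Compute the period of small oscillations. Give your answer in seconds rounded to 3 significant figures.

1.27 s

I_cm = mr² = 0.09535 kg·m². The pivot is at distance d = 0.201 m from the centre of mass.
By the parallel-axis theorem, I = I_cm + md² = 0.09535 + 0.09535 = 0.1907 kg·m².
T = 2π√(I/(mgd)) = 2π√(0.1907/(2.36 × 9.79 × 0.201)) = 1.27 s.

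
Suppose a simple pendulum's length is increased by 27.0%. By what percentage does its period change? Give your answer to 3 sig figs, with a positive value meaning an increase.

T ∝ √L, so T'/T = √(1.270) = 1.127.
Percentage change in T = (1.127 − 1) × 100% = 12.7%.

12.7%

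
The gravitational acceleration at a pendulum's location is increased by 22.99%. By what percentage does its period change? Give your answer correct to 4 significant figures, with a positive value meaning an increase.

-9.829%

T ∝ 1/√g, so T'/T = 1/√(1.2299) = 0.90171.
Percentage change in T = (0.90171 − 1) × 100% = -9.829%.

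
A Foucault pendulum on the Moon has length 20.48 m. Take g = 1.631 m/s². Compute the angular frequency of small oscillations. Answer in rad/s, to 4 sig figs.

ω = √(g/L) = √(1.631/20.48) = 0.2822 rad/s.

0.2822 rad/s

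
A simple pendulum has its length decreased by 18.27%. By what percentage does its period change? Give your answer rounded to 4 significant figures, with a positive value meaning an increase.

T ∝ √L, so T'/T = √(0.81730) = 0.90405.
Percentage change in T = (0.90405 − 1) × 100% = -9.595%.

-9.595%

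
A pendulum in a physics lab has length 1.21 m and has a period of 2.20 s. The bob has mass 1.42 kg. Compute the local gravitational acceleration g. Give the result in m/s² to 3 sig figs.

9.87 m/s²

From T = 2π√(L/g), g = 4π²L/T² = 4π² × 1.21/2.200² = 9.87 m/s².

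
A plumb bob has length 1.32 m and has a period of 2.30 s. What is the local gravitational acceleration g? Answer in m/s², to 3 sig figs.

From T = 2π√(L/g), g = 4π²L/T² = 4π² × 1.32/2.300² = 9.85 m/s².

9.85 m/s²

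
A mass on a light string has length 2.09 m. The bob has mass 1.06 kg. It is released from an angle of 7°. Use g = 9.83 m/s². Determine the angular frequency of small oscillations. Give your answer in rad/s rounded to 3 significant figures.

ω = √(g/L) = √(9.83/2.09) = 2.17 rad/s.

2.17 rad/s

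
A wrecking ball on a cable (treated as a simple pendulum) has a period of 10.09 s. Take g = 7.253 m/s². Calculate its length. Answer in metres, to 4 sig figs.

18.70 m

From T = 2π√(L/g), L = gT²/(4π²) = 7.253 × 10.090²/(4π²) = 18.70 m.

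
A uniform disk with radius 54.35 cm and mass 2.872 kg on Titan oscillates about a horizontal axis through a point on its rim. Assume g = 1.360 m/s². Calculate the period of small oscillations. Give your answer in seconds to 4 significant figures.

4.865 s

I_cm = ½mr² = 0.42418 kg·m². The pivot is at distance d = 0.5435 m from the centre of mass.
By the parallel-axis theorem, I = I_cm + md² = 0.42418 + 0.84837 = 1.2725 kg·m².
T = 2π√(I/(mgd)) = 2π√(1.2725/(2.872 × 1.360 × 0.5435)) = 4.865 s.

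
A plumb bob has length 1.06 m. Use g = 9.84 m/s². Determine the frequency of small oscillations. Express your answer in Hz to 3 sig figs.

0.485 Hz

T = 2π√(L/g) = 2π√(1.06/9.84) = 2.062 s, so f = 1/T = 0.485 Hz.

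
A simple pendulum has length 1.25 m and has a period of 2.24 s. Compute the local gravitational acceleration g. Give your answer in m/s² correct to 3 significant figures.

From T = 2π√(L/g), g = 4π²L/T² = 4π² × 1.25/2.240² = 9.83 m/s².

9.83 m/s²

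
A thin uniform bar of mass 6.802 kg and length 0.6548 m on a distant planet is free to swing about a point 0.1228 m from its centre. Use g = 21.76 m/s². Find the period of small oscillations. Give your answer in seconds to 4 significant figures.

For a physical pendulum T = 2π√(I/(mgd)), with d = 0.12280 m from pivot to centre of mass.
I_cm = mL²/12 = 6.802 × 0.6548²/12 = 0.24304 kg·m²; I = I_cm + md² = 0.24304 + 6.802 × 0.12280² = 0.34561 kg·m².
T = 2π√(0.34561/(6.802 × 21.76 × 0.12280)) = 0.8664 s.

0.8664 s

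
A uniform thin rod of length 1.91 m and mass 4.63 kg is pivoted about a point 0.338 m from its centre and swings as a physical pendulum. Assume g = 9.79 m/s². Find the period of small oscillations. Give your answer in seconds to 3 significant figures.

2.23 s

For a physical pendulum T = 2π√(I/(mgd)), with d = 0.3380 m from pivot to centre of mass.
I_cm = mL²/12 = 4.63 × 1.91²/12 = 1.408 kg·m²; I = I_cm + md² = 1.408 + 4.63 × 0.3380² = 1.937 kg·m².
T = 2π√(1.937/(4.63 × 9.79 × 0.3380)) = 2.23 s.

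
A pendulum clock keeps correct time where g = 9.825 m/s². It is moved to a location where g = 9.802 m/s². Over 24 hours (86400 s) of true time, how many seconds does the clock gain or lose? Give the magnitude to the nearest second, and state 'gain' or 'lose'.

lose 101 s

The clock's period scales as T ∝ 1/√g, so T'/T = √(9.825/9.802) = 1.00117.
In 86400 s of true time the clock registers 86400/1.00117 = 86298.8 s, so it loses 101 s.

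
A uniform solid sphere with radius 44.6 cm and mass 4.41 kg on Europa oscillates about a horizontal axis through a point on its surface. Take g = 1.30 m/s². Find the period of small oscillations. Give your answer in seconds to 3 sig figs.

I_cm = (2/5)mr² = 0.3509 kg·m². The pivot is at distance d = 0.446 m from the centre of mass.
By the parallel-axis theorem, I = I_cm + md² = 0.3509 + 0.8772 = 1.228 kg·m².
T = 2π√(I/(mgd)) = 2π√(1.228/(4.41 × 1.30 × 0.446)) = 4.35 s.

4.35 s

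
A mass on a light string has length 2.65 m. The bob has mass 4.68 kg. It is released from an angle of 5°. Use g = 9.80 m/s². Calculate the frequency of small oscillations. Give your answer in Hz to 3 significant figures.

0.306 Hz

T = 2π√(L/g) = 2π√(2.65/9.80) = 3.267 s, so f = 1/T = 0.306 Hz.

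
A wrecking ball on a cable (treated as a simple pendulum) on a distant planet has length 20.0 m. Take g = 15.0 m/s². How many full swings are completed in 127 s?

17

T = 2π√(L/g) = 2π√(20.0/15.0) = 7.255 s.
Number of complete oscillations = ⌊127/7.255⌋ = ⌊17.50⌋ = 17.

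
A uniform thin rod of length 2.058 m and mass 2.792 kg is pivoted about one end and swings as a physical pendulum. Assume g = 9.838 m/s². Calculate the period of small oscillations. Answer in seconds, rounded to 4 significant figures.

2.346 s

For a physical pendulum T = 2π√(I/(mgd)), with d = 1.0290 m from pivot to centre of mass.
I_cm = mL²/12 = 2.792 × 2.058²/12 = 0.98543 kg·m²; I = I_cm + md² = 0.98543 + 2.792 × 1.0290² = 3.9417 kg·m².
T = 2π√(3.9417/(2.792 × 9.838 × 1.0290)) = 2.346 s.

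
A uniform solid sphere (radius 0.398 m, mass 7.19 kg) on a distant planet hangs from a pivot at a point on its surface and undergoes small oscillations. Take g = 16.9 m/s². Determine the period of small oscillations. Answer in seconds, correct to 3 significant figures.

1.14 s

I_cm = (2/5)mr² = 0.4556 kg·m². The pivot is at distance d = 0.398 m from the centre of mass.
By the parallel-axis theorem, I = I_cm + md² = 0.4556 + 1.139 = 1.594 kg·m².
T = 2π√(I/(mgd)) = 2π√(1.594/(7.19 × 16.9 × 0.398)) = 1.14 s.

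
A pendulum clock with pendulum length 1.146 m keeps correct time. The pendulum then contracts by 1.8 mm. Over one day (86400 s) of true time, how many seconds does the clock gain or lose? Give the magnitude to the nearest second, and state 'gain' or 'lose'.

gain 68 s

T ∝ √L, so T'/T = √(1.14420/1.146) = 0.999214.
In 86400 s of true time the clock registers 86400/0.999214 = 86467.9 s, so it gains 68 s.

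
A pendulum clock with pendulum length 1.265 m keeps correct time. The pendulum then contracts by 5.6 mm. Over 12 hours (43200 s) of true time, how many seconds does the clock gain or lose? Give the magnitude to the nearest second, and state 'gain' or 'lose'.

gain 96 s

T ∝ √L, so T'/T = √(1.25940/1.265) = 0.997784.
In 43200 s of true time the clock registers 43200/0.997784 = 43295.9 s, so it gains 96 s.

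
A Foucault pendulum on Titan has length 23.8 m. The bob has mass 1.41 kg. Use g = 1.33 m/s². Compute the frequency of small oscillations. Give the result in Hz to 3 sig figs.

0.0376 Hz

T = 2π√(L/g) = 2π√(23.8/1.33) = 26.58 s, so f = 1/T = 0.0376 Hz.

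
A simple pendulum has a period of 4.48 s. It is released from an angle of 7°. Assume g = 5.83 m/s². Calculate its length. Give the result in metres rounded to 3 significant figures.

2.96 m

From T = 2π√(L/g), L = gT²/(4π²) = 5.83 × 4.480²/(4π²) = 2.96 m.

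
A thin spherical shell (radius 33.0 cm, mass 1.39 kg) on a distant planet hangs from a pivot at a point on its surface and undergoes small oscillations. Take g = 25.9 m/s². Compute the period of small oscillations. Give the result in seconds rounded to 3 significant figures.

I_cm = (2/3)mr² = 0.1009 kg·m². The pivot is at distance d = 0.330 m from the centre of mass.
By the parallel-axis theorem, I = I_cm + md² = 0.1009 + 0.1514 = 0.2523 kg·m².
T = 2π√(I/(mgd)) = 2π√(0.2523/(1.39 × 25.9 × 0.330)) = 0.916 s.

0.916 s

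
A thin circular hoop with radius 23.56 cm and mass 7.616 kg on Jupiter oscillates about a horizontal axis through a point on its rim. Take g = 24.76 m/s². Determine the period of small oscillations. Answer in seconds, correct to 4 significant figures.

0.8668 s

I_cm = mr² = 0.42274 kg·m². The pivot is at distance d = 0.2356 m from the centre of mass.
By the parallel-axis theorem, I = I_cm + md² = 0.42274 + 0.42274 = 0.84549 kg·m².
T = 2π√(I/(mgd)) = 2π√(0.84549/(7.616 × 24.76 × 0.2356)) = 0.8668 s.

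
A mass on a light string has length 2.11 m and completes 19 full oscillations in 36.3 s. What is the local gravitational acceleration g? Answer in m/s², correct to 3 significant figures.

22.8 m/s²

T = 36.3/19 = 1.911 s.
From T = 2π√(L/g), g = 4π²L/T² = 4π² × 2.11/1.911² = 22.8 m/s².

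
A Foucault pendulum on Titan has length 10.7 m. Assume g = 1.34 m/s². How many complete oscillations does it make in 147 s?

8

T = 2π√(L/g) = 2π√(10.7/1.34) = 17.75 s.
Number of complete oscillations = ⌊147/17.75⌋ = ⌊8.279⌋ = 8.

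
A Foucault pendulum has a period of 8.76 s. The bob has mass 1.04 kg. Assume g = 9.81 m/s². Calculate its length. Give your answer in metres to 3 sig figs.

From T = 2π√(L/g), L = gT²/(4π²) = 9.81 × 8.760²/(4π²) = 19.1 m.

19.1 m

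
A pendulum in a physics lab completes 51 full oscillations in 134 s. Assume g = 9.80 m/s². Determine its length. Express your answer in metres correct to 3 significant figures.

1.71 m

T = 134/51 = 2.627 s.
From T = 2π√(L/g), L = gT²/(4π²) = 9.80 × 2.627²/(4π²) = 1.71 m.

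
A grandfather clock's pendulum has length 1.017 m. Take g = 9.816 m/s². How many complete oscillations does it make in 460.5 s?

T = 2π√(L/g) = 2π√(1.017/9.816) = 2.0224 s.
Number of complete oscillations = ⌊460.5/2.0224⌋ = ⌊227.70⌋ = 227.

227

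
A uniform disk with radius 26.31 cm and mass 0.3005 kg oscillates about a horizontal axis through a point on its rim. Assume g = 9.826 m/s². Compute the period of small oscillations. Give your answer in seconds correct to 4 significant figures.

I_cm = ½mr² = 0.010401 kg·m². The pivot is at distance d = 0.2631 m from the centre of mass.
By the parallel-axis theorem, I = I_cm + md² = 0.010401 + 0.020801 = 0.031202 kg·m².
T = 2π√(I/(mgd)) = 2π√(0.031202/(0.3005 × 9.826 × 0.2631)) = 1.259 s.

1.259 s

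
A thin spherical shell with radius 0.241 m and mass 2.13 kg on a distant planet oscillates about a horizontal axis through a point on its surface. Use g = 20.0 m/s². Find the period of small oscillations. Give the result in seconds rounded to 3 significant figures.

0.890 s

I_cm = (2/3)mr² = 0.08248 kg·m². The pivot is at distance d = 0.241 m from the centre of mass.
By the parallel-axis theorem, I = I_cm + md² = 0.08248 + 0.1237 = 0.2062 kg·m².
T = 2π√(I/(mgd)) = 2π√(0.2062/(2.13 × 20.0 × 0.241)) = 0.890 s.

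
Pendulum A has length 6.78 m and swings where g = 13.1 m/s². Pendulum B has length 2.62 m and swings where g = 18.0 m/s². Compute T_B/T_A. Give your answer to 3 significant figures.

T = 2π√(L/g), so T_B/T_A = √((L_B/g_B)/(L_A/g_A)) = √((2.62/18.0)/(6.78/13.1)) = 0.530.

0.530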